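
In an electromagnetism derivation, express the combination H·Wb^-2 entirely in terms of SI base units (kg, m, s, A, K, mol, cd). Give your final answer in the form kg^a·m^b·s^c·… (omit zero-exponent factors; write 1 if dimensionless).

H = Wb/A (inductance = flux per current),
    = kg·m²·s⁻²·A⁻².
Wb = V·s (flux: a volt is a weber per second),
    = kg·m²·s⁻²·A⁻¹.
So Wb⁻² = kg⁻²·m⁻⁴·s⁴·A².
Combining: H·Wb⁻² = (kg·m²·s⁻²·A⁻²) · (kg⁻²·m⁻⁴·s⁴·A²) = kg⁻¹·m⁻²·s².

kg⁻¹·m⁻²·s²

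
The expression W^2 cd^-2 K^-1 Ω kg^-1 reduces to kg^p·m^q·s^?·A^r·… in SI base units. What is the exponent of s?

W = J/s (power = energy per time),
    = kg·m²·s⁻³.
So W² = kg²·m⁴·s⁻⁶.
Ω = V/A (resistance = voltage per current),
    = kg·m²·s⁻³·A⁻².
Combining: W²·cd⁻²·K⁻¹·Ω·kg⁻¹ = (kg²·m⁴·s⁻⁶) · cd⁻² · K⁻¹ · (kg·m²·s⁻³·A⁻²) · kg⁻¹ = kg²·m⁶·s⁻⁹·A⁻²·K⁻¹·cd⁻².
The exponent of s is -9.

-9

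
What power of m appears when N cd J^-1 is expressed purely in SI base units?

-1

N = kg·m·s⁻².
J = kg·m²·s⁻².
So J⁻¹ = kg⁻¹·m⁻²·s².
Combining: N·cd·J⁻¹ = (kg·m·s⁻²) · cd · (kg⁻¹·m⁻²·s²) = m⁻¹·cd.
The exponent of m is -1.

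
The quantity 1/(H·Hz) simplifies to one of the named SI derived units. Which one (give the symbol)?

S

H = kg·m²·s⁻²·A⁻².
So H⁻¹ = kg⁻¹·m⁻²·s²·A².
Hz = s⁻¹.
So Hz⁻¹ = s.
Combining: H⁻¹·Hz⁻¹ = (kg⁻¹·m⁻²·s²·A²) · s = kg⁻¹·m⁻²·s³·A².
kg⁻¹·m⁻²·s³·A² is the base-SI form of the siemens.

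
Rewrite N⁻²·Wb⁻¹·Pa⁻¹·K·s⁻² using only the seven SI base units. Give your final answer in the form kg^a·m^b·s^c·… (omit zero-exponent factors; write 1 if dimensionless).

kg⁻⁴·m⁻³·s⁶·A·K

N = kg·m·s⁻².
So N⁻² = kg⁻²·m⁻²·s⁴.
Wb = kg·m²·s⁻²·A⁻¹.
So Wb⁻¹ = kg⁻¹·m⁻²·s²·A.
Pa = kg·m⁻¹·s⁻².
So Pa⁻¹ = kg⁻¹·m·s².
Combining: N⁻²·Wb⁻¹·Pa⁻¹·K·s⁻² = (kg⁻²·m⁻²·s⁴) · (kg⁻¹·m⁻²·s²·A) · (kg⁻¹·m·s²) · K · s⁻² = kg⁻⁴·m⁻³·s⁶·A·K.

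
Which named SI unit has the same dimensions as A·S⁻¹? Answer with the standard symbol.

V

S = kg⁻¹·m⁻²·s³·A².
So S⁻¹ = kg·m²·s⁻³·A⁻².
Combining: A·S⁻¹ = A · (kg·m²·s⁻³·A⁻²) = kg·m²·s⁻³·A⁻¹.
kg·m²·s⁻³·A⁻¹ is the base-SI form of the volt.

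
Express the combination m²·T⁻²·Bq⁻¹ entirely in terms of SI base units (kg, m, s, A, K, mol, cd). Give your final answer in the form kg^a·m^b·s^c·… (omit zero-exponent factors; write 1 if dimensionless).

kg⁻²·m²·s⁵·A²

T = Wb/m² (flux density = flux per area),
    = kg·s⁻²·A⁻¹.
So T⁻² = kg⁻²·s⁴·A².
Bq = 1/s = s⁻¹ (activity is decays per second).
So Bq⁻¹ = s.
Combining: m²·T⁻²·Bq⁻¹ = m² · (kg⁻²·s⁴·A²) · s = kg⁻²·m²·s⁵·A².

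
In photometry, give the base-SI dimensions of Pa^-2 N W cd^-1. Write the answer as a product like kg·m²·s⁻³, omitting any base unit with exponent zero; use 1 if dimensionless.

m⁵·s⁻¹·cd⁻¹

Pa = N/m² (pressure = force per area),
    = kg·m⁻¹·s⁻².
So Pa⁻² = kg⁻²·m²·s⁴.
N = kg·m/s² = kg·m·s⁻² (force = mass × acceleration).
W = J/s (power = energy per time),
    = kg·m²·s⁻³.
Combining: Pa⁻²·N·W·cd⁻¹ = (kg⁻²·m²·s⁴) · (kg·m·s⁻²) · (kg·m²·s⁻³) · cd⁻¹ = m⁵·s⁻¹·cd⁻¹.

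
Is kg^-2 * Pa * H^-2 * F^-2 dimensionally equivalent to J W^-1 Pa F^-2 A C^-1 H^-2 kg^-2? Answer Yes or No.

Left side:
  Pa = N/m² (pressure = force per area),
      = kg·m⁻¹·s⁻².
  H = Wb/A (inductance = flux per current),
      = kg·m²·s⁻²·A⁻².
  So H⁻² = kg⁻²·m⁻⁴·s⁴·A⁴.
  F = C/V (capacitance = charge per voltage),
      = A·s/(kg·m²·s⁻³·A⁻¹) (substituting C and V),
      = kg⁻¹·m⁻²·s⁴·A².
  So F⁻² = kg²·m⁴·s⁻⁸·A⁻⁴.
  Combining: kg⁻²·Pa·H⁻²·F⁻² = kg⁻² · (kg·m⁻¹·s⁻²) · (kg⁻²·m⁻⁴·s⁴·A⁴) · (kg²·m⁴·s⁻⁸·A⁻⁴) = kg⁻¹·m⁻¹·s⁻⁶.
Right side:
  J = kg·m²·s⁻².
  W = kg·m²·s⁻³.
  So W⁻¹ = kg⁻¹·m⁻²·s³.
  Pa = kg·m⁻¹·s⁻².
  F = kg⁻¹·m⁻²·s⁴·A².
  So F⁻² = kg²·m⁴·s⁻⁸·A⁻⁴.
  C = s·A.
  So C⁻¹ = s⁻¹·A⁻¹.
  H = kg·m²·s⁻²·A⁻².
  So H⁻² = kg⁻²·m⁻⁴·s⁴·A⁴.
  Combining: J·W⁻¹·Pa·F⁻²·A·C⁻¹·H⁻²·kg⁻² = (kg·m²·s⁻²) · (kg⁻¹·m⁻²·s³) · (kg·m⁻¹·s⁻²) · (kg²·m⁴·s⁻⁸·A⁻⁴) · A · (s⁻¹·A⁻¹) · (kg⁻²·m⁻⁴·s⁴·A⁴) · kg⁻² = kg⁻¹·m⁻¹·s⁻⁶.
Both reduce to kg⁻¹·m⁻¹·s⁻⁶.

Yes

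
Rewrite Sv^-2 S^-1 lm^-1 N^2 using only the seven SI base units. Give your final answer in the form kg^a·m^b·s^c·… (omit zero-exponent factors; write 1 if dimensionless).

kg³·s⁻³·A⁻²·cd⁻¹

Sv = m²·s⁻².
So Sv⁻² = m⁻⁴·s⁴.
S = kg⁻¹·m⁻²·s³·A².
So S⁻¹ = kg·m²·s⁻³·A⁻².
lm = cd.
So lm⁻¹ = cd⁻¹.
N = kg·m·s⁻².
So N² = kg²·m²·s⁻⁴.
Combining: Sv⁻²·S⁻¹·lm⁻¹·N² = (m⁻⁴·s⁴) · (kg·m²·s⁻³·A⁻²) · cd⁻¹ · (kg²·m²·s⁻⁴) = kg³·s⁻³·A⁻²·cd⁻¹.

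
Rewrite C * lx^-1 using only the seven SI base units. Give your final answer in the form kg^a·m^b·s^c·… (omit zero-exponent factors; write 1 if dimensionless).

m²·s·A·cd⁻¹

C = s·A.
lx = m⁻²·cd.
So lx⁻¹ = m²·cd⁻¹.
Combining: C·lx⁻¹ = (s·A) · (m²·cd⁻¹) = m²·s·A·cd⁻¹.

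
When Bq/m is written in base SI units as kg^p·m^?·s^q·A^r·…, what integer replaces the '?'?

-1

Bq = 1/s = s⁻¹ (activity is decays per second).
Combining: Bq·m⁻¹ = s⁻¹ · m⁻¹ = m⁻¹·s⁻¹.
The exponent of m is -1.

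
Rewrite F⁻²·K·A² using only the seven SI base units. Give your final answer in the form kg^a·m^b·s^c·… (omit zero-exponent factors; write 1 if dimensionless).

kg²·m⁴·s⁻⁸·A⁻²·K

F = kg⁻¹·m⁻²·s⁴·A².
So F⁻² = kg²·m⁴·s⁻⁸·A⁻⁴.
Combining: F⁻²·K·A² = (kg²·m⁴·s⁻⁸·A⁻⁴) · K · A² = kg²·m⁴·s⁻⁸·A⁻²·K.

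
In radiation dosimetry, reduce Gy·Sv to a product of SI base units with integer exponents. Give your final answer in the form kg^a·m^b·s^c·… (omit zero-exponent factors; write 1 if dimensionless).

Gy = J/kg (absorbed dose = energy per mass),
    = m²·s⁻².
Sv = J/kg (equivalent dose = energy per mass),
    = m²·s⁻².
Combining: Gy·Sv = (m²·s⁻²) · (m²·s⁻²) = m⁴·s⁻⁴.

m⁴·s⁻⁴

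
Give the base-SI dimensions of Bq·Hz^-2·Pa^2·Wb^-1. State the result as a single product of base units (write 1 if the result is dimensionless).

kg·m⁻⁴·s⁻¹·A

Bq = s⁻¹.
Hz = s⁻¹.
So Hz⁻² = s².
Pa = kg·m⁻¹·s⁻².
So Pa² = kg²·m⁻²·s⁻⁴.
Wb = kg·m²·s⁻²·A⁻¹.
So Wb⁻¹ = kg⁻¹·m⁻²·s²·A.
Combining: Bq·Hz⁻²·Pa²·Wb⁻¹ = s⁻¹ · s² · (kg²·m⁻²·s⁻⁴) · (kg⁻¹·m⁻²·s²·A) = kg·m⁻⁴·s⁻¹·A.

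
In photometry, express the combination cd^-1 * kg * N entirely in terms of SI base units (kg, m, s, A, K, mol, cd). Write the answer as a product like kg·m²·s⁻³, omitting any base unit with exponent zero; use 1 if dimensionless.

kg²·m·s⁻²·cd⁻¹

N = kg·m/s² = kg·m·s⁻² (force = mass × acceleration).
Combining: cd⁻¹·kg·N = cd⁻¹ · kg · (kg·m·s⁻²) = kg²·m·s⁻²·cd⁻¹.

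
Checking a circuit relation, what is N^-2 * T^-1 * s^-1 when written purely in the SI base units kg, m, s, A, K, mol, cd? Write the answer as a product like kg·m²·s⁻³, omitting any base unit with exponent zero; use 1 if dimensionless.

kg⁻³·m⁻²·s⁵·A

N = kg·m·s⁻².
So N⁻² = kg⁻²·m⁻²·s⁴.
T = kg·s⁻²·A⁻¹.
So T⁻¹ = kg⁻¹·s²·A.
Combining: N⁻²·T⁻¹·s⁻¹ = (kg⁻²·m⁻²·s⁴) · (kg⁻¹·s²·A) · s⁻¹ = kg⁻³·m⁻²·s⁵·A.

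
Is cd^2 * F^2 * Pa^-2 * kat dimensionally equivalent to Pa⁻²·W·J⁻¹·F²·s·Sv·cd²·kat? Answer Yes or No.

Left side:
  F = kg⁻¹·m⁻²·s⁴·A².
  So F² = kg⁻²·m⁻⁴·s⁸·A⁴.
  Pa = kg·m⁻¹·s⁻².
  So Pa⁻² = kg⁻²·m²·s⁴.
  kat = s⁻¹·mol.
  Combining: cd²·F²·Pa⁻²·kat = cd² · (kg⁻²·m⁻⁴·s⁸·A⁴) · (kg⁻²·m²·s⁴) · (s⁻¹·mol) = kg⁻⁴·m⁻²·s¹¹·A⁴·mol·cd².
Right side:
  Pa = N/m² (pressure = force per area),
      = kg·m⁻¹·s⁻².
  So Pa⁻² = kg⁻²·m²·s⁴.
  W = J/s (power = energy per time),
      = kg·m²·s⁻³.
  J = N·m (work = force × distance),
      = kg·m²·s⁻².
  So J⁻¹ = kg⁻¹·m⁻²·s².
  F = C/V (capacitance = charge per voltage),
      = A·s/(kg·m²·s⁻³·A⁻¹) (substituting C and V),
      = kg⁻¹·m⁻²·s⁴·A².
  So F² = kg⁻²·m⁻⁴·s⁸·A⁴.
  Sv = J/kg (equivalent dose = energy per mass),
      = m²·s⁻².
  kat = mol/s = s⁻¹·mol (catalytic activity).
  Combining: Pa⁻²·W·J⁻¹·F²·s·Sv·cd²·kat = (kg⁻²·m²·s⁴) · (kg·m²·s⁻³) · (kg⁻¹·m⁻²·s²) · (kg⁻²·m⁻⁴·s⁸·A⁴) · s · (m²·s⁻²) · cd² · (s⁻¹·mol) = kg⁻⁴·s⁹·A⁴·mol·cd².
Left is kg⁻⁴·m⁻²·s¹¹·A⁴·mol·cd²; right is kg⁻⁴·s⁹·A⁴·mol·cd² — different.

No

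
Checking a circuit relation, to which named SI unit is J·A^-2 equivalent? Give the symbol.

H

J = N·m (work = force × distance),
    = kg·m²·s⁻².
Combining: J·A⁻² = (kg·m²·s⁻²) · A⁻² = kg·m²·s⁻²·A⁻².
kg·m²·s⁻²·A⁻² is the base-SI form of the henry.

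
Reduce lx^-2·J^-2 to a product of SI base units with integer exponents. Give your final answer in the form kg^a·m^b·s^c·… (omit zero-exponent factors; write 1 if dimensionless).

lx = lm/m² (illuminance = luminous flux per area),
    = m⁻²·cd.
So lx⁻² = m⁴·cd⁻².
J = N·m (work = force × distance),
    = kg·m²·s⁻².
So J⁻² = kg⁻²·m⁻⁴·s⁴.
Combining: lx⁻²·J⁻² = (m⁴·cd⁻²) · (kg⁻²·m⁻⁴·s⁴) = kg⁻²·s⁴·cd⁻².

kg⁻²·s⁴·cd⁻²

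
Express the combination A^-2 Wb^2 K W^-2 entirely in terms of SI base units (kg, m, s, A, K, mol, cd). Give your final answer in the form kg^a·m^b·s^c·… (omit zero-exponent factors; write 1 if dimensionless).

s²·A⁻⁴·K

Wb = V·s (flux: a volt is a weber per second),
    = kg·m²·s⁻²·A⁻¹.
So Wb² = kg²·m⁴·s⁻⁴·A⁻².
W = J/s (power = energy per time),
    = kg·m²·s⁻³.
So W⁻² = kg⁻²·m⁻⁴·s⁶.
Combining: A⁻²·Wb²·K·W⁻² = A⁻² · (kg²·m⁴·s⁻⁴·A⁻²) · K · (kg⁻²·m⁻⁴·s⁶) = s²·A⁻⁴·K.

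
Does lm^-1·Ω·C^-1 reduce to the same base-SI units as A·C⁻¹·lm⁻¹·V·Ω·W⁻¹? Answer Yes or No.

Yes

Left side:
  lm = cd·sr = cd (luminous flux; sr is dimensionless).
  So lm⁻¹ = cd⁻¹.
  Ω = V/A (resistance = voltage per current),
      = kg·m²·s⁻³·A⁻².
  C = A·s = s·A (charge = current × time).
  So C⁻¹ = s⁻¹·A⁻¹.
  Combining: lm⁻¹·Ω·C⁻¹ = cd⁻¹ · (kg·m²·s⁻³·A⁻²) · (s⁻¹·A⁻¹) = kg·m²·s⁻⁴·A⁻³·cd⁻¹.
Right side:
  C = A·s = s·A (charge = current × time).
  So C⁻¹ = s⁻¹·A⁻¹.
  lm = cd·sr = cd (luminous flux; sr is dimensionless).
  So lm⁻¹ = cd⁻¹.
  V = W/A (potential = power per current),
      = kg·m²·s⁻³·A⁻¹.
  Ω = V/A (resistance = voltage per current),
      = kg·m²·s⁻³·A⁻².
  W = J/s (power = energy per time),
      = kg·m²·s⁻³.
  So W⁻¹ = kg⁻¹·m⁻²·s³.
  Combining: A·C⁻¹·lm⁻¹·V·Ω·W⁻¹ = A · (s⁻¹·A⁻¹) · cd⁻¹ · (kg·m²·s⁻³·A⁻¹) · (kg·m²·s⁻³·A⁻²) · (kg⁻¹·m⁻²·s³) = kg·m²·s⁻⁴·A⁻³·cd⁻¹.
Both reduce to kg·m²·s⁻⁴·A⁻³·cd⁻¹.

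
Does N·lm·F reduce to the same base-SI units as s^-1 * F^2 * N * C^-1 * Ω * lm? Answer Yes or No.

No

Left side:
  N = kg·m/s² = kg·m·s⁻² (force = mass × acceleration).
  lm = cd·sr = cd (luminous flux; sr is dimensionless).
  F = C/V (capacitance = charge per voltage),
      = A·s/(kg·m²·s⁻³·A⁻¹) (substituting C and V),
      = kg⁻¹·m⁻²·s⁴·A².
  Combining: N·lm·F = (kg·m·s⁻²) · cd · (kg⁻¹·m⁻²·s⁴·A²) = m⁻¹·s²·A²·cd.
Right side:
  F = C/V (capacitance = charge per voltage),
      = A·s/(kg·m²·s⁻³·A⁻¹) (substituting C and V),
      = kg⁻¹·m⁻²·s⁴·A².
  So F² = kg⁻²·m⁻⁴·s⁸·A⁴.
  N = kg·m/s² = kg·m·s⁻² (force = mass × acceleration).
  C = A·s = s·A (charge = current × time).
  So C⁻¹ = s⁻¹·A⁻¹.
  Ω = V/A (resistance = voltage per current),
      = kg·m²·s⁻³·A⁻².
  lm = cd·sr = cd (luminous flux; sr is dimensionless).
  Combining: s⁻¹·F²·N·C⁻¹·Ω·lm = s⁻¹ · (kg⁻²·m⁻⁴·s⁸·A⁴) · (kg·m·s⁻²) · (s⁻¹·A⁻¹) · (kg·m²·s⁻³·A⁻²) · cd = m⁻¹·s·A·cd.
Left is m⁻¹·s²·A²·cd; right is m⁻¹·s·A·cd — different.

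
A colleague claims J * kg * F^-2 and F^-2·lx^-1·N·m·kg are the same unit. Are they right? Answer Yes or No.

Left side:
  J = N·m (work = force × distance),
      = kg·m²·s⁻².
  F = C/V (capacitance = charge per voltage),
      = A·s/(kg·m²·s⁻³·A⁻¹) (substituting C and V),
      = kg⁻¹·m⁻²·s⁴·A².
  So F⁻² = kg²·m⁴·s⁻⁸·A⁻⁴.
  Combining: J·kg·F⁻² = (kg·m²·s⁻²) · kg · (kg²·m⁴·s⁻⁸·A⁻⁴) = kg⁴·m⁶·s⁻¹⁰·A⁻⁴.
Right side:
  F = kg⁻¹·m⁻²·s⁴·A².
  So F⁻² = kg²·m⁴·s⁻⁸·A⁻⁴.
  lx = m⁻²·cd.
  So lx⁻¹ = m²·cd⁻¹.
  N = kg·m·s⁻².
  Combining: F⁻²·lx⁻¹·N·m·kg = (kg²·m⁴·s⁻⁸·A⁻⁴) · (m²·cd⁻¹) · (kg·m·s⁻²) · m · kg = kg⁴·m⁸·s⁻¹⁰·A⁻⁴·cd⁻¹.
Left is kg⁴·m⁶·s⁻¹⁰·A⁻⁴; right is kg⁴·m⁸·s⁻¹⁰·A⁻⁴·cd⁻¹ — different.

No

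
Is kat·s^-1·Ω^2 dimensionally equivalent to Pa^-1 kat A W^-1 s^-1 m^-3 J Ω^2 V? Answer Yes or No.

Left side:
  kat = s⁻¹·mol.
  Ω = kg·m²·s⁻³·A⁻².
  So Ω² = kg²·m⁴·s⁻⁶·A⁻⁴.
  Combining: kat·s⁻¹·Ω² = (s⁻¹·mol) · s⁻¹ · (kg²·m⁴·s⁻⁶·A⁻⁴) = kg²·m⁴·s⁻⁸·A⁻⁴·mol.
Right side:
  Pa = N/m² (pressure = force per area),
      = kg·m⁻¹·s⁻².
  So Pa⁻¹ = kg⁻¹·m·s².
  kat = mol/s = s⁻¹·mol (catalytic activity).
  W = J/s (power = energy per time),
      = kg·m²·s⁻³.
  So W⁻¹ = kg⁻¹·m⁻²·s³.
  J = N·m (work = force × distance),
      = kg·m²·s⁻².
  Ω = V/A (resistance = voltage per current),
      = kg·m²·s⁻³·A⁻².
  So Ω² = kg²·m⁴·s⁻⁶·A⁻⁴.
  V = W/A (potential = power per current),
      = kg·m²·s⁻³·A⁻¹.
  Combining: Pa⁻¹·kat·A·W⁻¹·s⁻¹·m⁻³·J·Ω²·V = (kg⁻¹·m·s²) · (s⁻¹·mol) · A · (kg⁻¹·m⁻²·s³) · s⁻¹ · m⁻³ · (kg·m²·s⁻²) · (kg²·m⁴·s⁻⁶·A⁻⁴) · (kg·m²·s⁻³·A⁻¹) = kg²·m⁴·s⁻⁸·A⁻⁴·mol.
Both reduce to kg²·m⁴·s⁻⁸·A⁻⁴·mol.

Yes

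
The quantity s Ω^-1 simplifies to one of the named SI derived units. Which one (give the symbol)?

Ω = kg·m²·s⁻³·A⁻².
So Ω⁻¹ = kg⁻¹·m⁻²·s³·A².
Combining: s·Ω⁻¹ = s · (kg⁻¹·m⁻²·s³·A²) = kg⁻¹·m⁻²·s⁴·A².
kg⁻¹·m⁻²·s⁴·A² is the base-SI form of the farad.

F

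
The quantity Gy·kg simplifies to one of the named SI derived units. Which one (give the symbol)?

J

Gy = J/kg (absorbed dose = energy per mass),
    = m²·s⁻².
Combining: Gy·kg = (m²·s⁻²) · kg = kg·m²·s⁻².
kg·m²·s⁻² is the base-SI form of the joule.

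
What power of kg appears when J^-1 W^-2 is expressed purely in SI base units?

J = kg·m²·s⁻².
So J⁻¹ = kg⁻¹·m⁻²·s².
W = kg·m²·s⁻³.
So W⁻² = kg⁻²·m⁻⁴·s⁶.
Combining: J⁻¹·W⁻² = (kg⁻¹·m⁻²·s²) · (kg⁻²·m⁻⁴·s⁶) = kg⁻³·m⁻⁶·s⁸.
The exponent of kg is -3.

-3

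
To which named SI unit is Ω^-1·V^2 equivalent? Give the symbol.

W

Ω = V/A (resistance = voltage per current),
    = kg·m²·s⁻³·A⁻².
So Ω⁻¹ = kg⁻¹·m⁻²·s³·A².
V = W/A (potential = power per current),
    = kg·m²·s⁻³·A⁻¹.
So V² = kg²·m⁴·s⁻⁶·A⁻².
Combining: Ω⁻¹·V² = (kg⁻¹·m⁻²·s³·A²) · (kg²·m⁴·s⁻⁶·A⁻²) = kg·m²·s⁻³.
kg·m²·s⁻³ is the base-SI form of the watt.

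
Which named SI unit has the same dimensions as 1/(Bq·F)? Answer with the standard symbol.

Bq = 1/s = s⁻¹ (activity is decays per second).
So Bq⁻¹ = s.
F = C/V (capacitance = charge per voltage),
    = A·s/(kg·m²·s⁻³·A⁻¹) (substituting C and V),
    = kg⁻¹·m⁻²·s⁴·A².
So F⁻¹ = kg·m²·s⁻⁴·A⁻².
Combining: Bq⁻¹·F⁻¹ = s · (kg·m²·s⁻⁴·A⁻²) = kg·m²·s⁻³·A⁻².
kg·m²·s⁻³·A⁻² is the base-SI form of the ohm.

Ω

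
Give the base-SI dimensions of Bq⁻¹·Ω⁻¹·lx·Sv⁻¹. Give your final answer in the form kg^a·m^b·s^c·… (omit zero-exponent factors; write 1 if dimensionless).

Bq = s⁻¹.
So Bq⁻¹ = s.
Ω = kg·m²·s⁻³·A⁻².
So Ω⁻¹ = kg⁻¹·m⁻²·s³·A².
lx = m⁻²·cd.
Sv = m²·s⁻².
So Sv⁻¹ = m⁻²·s².
Combining: Bq⁻¹·Ω⁻¹·lx·Sv⁻¹ = s · (kg⁻¹·m⁻²·s³·A²) · (m⁻²·cd) · (m⁻²·s²) = kg⁻¹·m⁻⁶·s⁶·A²·cd.

kg⁻¹·m⁻⁶·s⁶·A²·cd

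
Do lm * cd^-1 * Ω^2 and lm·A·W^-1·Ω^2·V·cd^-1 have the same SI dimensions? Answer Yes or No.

Left side:
  lm = cd·sr = cd (luminous flux; sr is dimensionless).
  Ω = V/A (resistance = voltage per current),
      = kg·m²·s⁻³·A⁻².
  So Ω² = kg²·m⁴·s⁻⁶·A⁻⁴.
  Combining: lm·cd⁻¹·Ω² = cd · cd⁻¹ · (kg²·m⁴·s⁻⁶·A⁻⁴) = kg²·m⁴·s⁻⁶·A⁻⁴.
Right side:
  lm = cd·sr = cd (luminous flux; sr is dimensionless).
  W = J/s (power = energy per time),
      = kg·m²·s⁻³.
  So W⁻¹ = kg⁻¹·m⁻²·s³.
  Ω = V/A (resistance = voltage per current),
      = kg·m²·s⁻³·A⁻².
  So Ω² = kg²·m⁴·s⁻⁶·A⁻⁴.
  V = W/A (potential = power per current),
      = kg·m²·s⁻³·A⁻¹.
  Combining: lm·A·W⁻¹·Ω²·V·cd⁻¹ = cd · A · (kg⁻¹·m⁻²·s³) · (kg²·m⁴·s⁻⁶·A⁻⁴) · (kg·m²·s⁻³·A⁻¹) · cd⁻¹ = kg²·m⁴·s⁻⁶·A⁻⁴.
Both reduce to kg²·m⁴·s⁻⁶·A⁻⁴.

Yes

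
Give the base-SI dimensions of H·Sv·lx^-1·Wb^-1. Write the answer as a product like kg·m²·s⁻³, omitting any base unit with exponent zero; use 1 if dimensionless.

H = Wb/A (inductance = flux per current),
    = kg·m²·s⁻²·A⁻².
Sv = J/kg (equivalent dose = energy per mass),
    = m²·s⁻².
lx = lm/m² (illuminance = luminous flux per area),
    = m⁻²·cd.
So lx⁻¹ = m²·cd⁻¹.
Wb = V·s (flux: a volt is a weber per second),
    = kg·m²·s⁻²·A⁻¹.
So Wb⁻¹ = kg⁻¹·m⁻²·s²·A.
Combining: H·Sv·lx⁻¹·Wb⁻¹ = (kg·m²·s⁻²·A⁻²) · (m²·s⁻²) · (m²·cd⁻¹) · (kg⁻¹·m⁻²·s²·A) = m⁴·s⁻²·A⁻¹·cd⁻¹.

m⁴·s⁻²·A⁻¹·cd⁻¹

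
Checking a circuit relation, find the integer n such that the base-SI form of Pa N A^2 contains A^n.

2

Pa = N/m² (pressure = force per area),
    = kg·m⁻¹·s⁻².
N = kg·m/s² = kg·m·s⁻² (force = mass × acceleration).
Combining: Pa·N·A² = (kg·m⁻¹·s⁻²) · (kg·m·s⁻²) · A² = kg²·s⁻⁴·A².
The exponent of A is 2.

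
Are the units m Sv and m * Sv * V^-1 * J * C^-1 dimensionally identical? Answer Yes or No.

Yes

Left side:
  Sv = J/kg (equivalent dose = energy per mass),
      = m²·s⁻².
  Combining: m·Sv = m · (m²·s⁻²) = m³·s⁻².
Right side:
  Sv = J/kg (equivalent dose = energy per mass),
      = m²·s⁻².
  V = W/A (potential = power per current),
      = kg·m²·s⁻³·A⁻¹.
  So V⁻¹ = kg⁻¹·m⁻²·s³·A.
  J = N·m (work = force × distance),
      = kg·m²·s⁻².
  C = A·s = s·A (charge = current × time).
  So C⁻¹ = s⁻¹·A⁻¹.
  Combining: m·Sv·V⁻¹·J·C⁻¹ = m · (m²·s⁻²) · (kg⁻¹·m⁻²·s³·A) · (kg·m²·s⁻²) · (s⁻¹·A⁻¹) = m³·s⁻².
Both reduce to m³·s⁻².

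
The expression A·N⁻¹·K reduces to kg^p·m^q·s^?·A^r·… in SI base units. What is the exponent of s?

N = kg·m/s² = kg·m·s⁻² (force = mass × acceleration).
So N⁻¹ = kg⁻¹·m⁻¹·s².
Combining: A·N⁻¹·K = A · (kg⁻¹·m⁻¹·s²) · K = kg⁻¹·m⁻¹·s²·A·K.
The exponent of s is 2.

2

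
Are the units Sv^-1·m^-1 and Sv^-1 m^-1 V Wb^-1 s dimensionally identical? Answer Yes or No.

Yes

Left side:
  Sv = J/kg (equivalent dose = energy per mass),
      = m²·s⁻².
  So Sv⁻¹ = m⁻²·s².
  Combining: Sv⁻¹·m⁻¹ = (m⁻²·s²) · m⁻¹ = m⁻³·s².
Right side:
  Sv = J/kg (equivalent dose = energy per mass),
      = m²·s⁻².
  So Sv⁻¹ = m⁻²·s².
  V = W/A (potential = power per current),
      = kg·m²·s⁻³·A⁻¹.
  Wb = V·s (flux: a volt is a weber per second),
      = kg·m²·s⁻²·A⁻¹.
  So Wb⁻¹ = kg⁻¹·m⁻²·s²·A.
  Combining: Sv⁻¹·m⁻¹·V·Wb⁻¹·s = (m⁻²·s²) · m⁻¹ · (kg·m²·s⁻³·A⁻¹) · (kg⁻¹·m⁻²·s²·A) · s = m⁻³·s².
Both reduce to m⁻³·s².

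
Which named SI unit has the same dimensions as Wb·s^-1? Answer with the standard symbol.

Wb = kg·m²·s⁻²·A⁻¹.
Combining: Wb·s⁻¹ = (kg·m²·s⁻²·A⁻¹) · s⁻¹ = kg·m²·s⁻³·A⁻¹.
kg·m²·s⁻³·A⁻¹ is the base-SI form of the volt.

V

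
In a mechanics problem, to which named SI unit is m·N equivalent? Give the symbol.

J

N = kg·m/s² = kg·m·s⁻² (force = mass × acceleration).
Combining: m·N = m · (kg·m·s⁻²) = kg·m²·s⁻².
kg·m²·s⁻² is the base-SI form of the joule.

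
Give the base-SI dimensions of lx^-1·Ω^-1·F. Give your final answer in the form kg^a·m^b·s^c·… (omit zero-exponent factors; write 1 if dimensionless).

kg⁻²·m⁻²·s⁷·A⁴·cd⁻¹

lx = lm/m² (illuminance = luminous flux per area),
    = m⁻²·cd.
So lx⁻¹ = m²·cd⁻¹.
Ω = V/A (resistance = voltage per current),
    = kg·m²·s⁻³·A⁻².
So Ω⁻¹ = kg⁻¹·m⁻²·s³·A².
F = C/V (capacitance = charge per voltage),
    = A·s/(kg·m²·s⁻³·A⁻¹) (substituting C and V),
    = kg⁻¹·m⁻²·s⁴·A².
Combining: lx⁻¹·Ω⁻¹·F = (m²·cd⁻¹) · (kg⁻¹·m⁻²·s³·A²) · (kg⁻¹·m⁻²·s⁴·A²) = kg⁻²·m⁻²·s⁷·A⁴·cd⁻¹.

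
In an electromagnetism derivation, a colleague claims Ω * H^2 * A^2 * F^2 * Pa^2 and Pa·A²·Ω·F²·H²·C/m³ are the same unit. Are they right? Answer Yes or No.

Left side:
  Ω = kg·m²·s⁻³·A⁻².
  H = kg·m²·s⁻²·A⁻².
  So H² = kg²·m⁴·s⁻⁴·A⁻⁴.
  F = kg⁻¹·m⁻²·s⁴·A².
  So F² = kg⁻²·m⁻⁴·s⁸·A⁴.
  Pa = kg·m⁻¹·s⁻².
  So Pa² = kg²·m⁻²·s⁻⁴.
  Combining: Ω·H²·A²·F²·Pa² = (kg·m²·s⁻³·A⁻²) · (kg²·m⁴·s⁻⁴·A⁻⁴) · A² · (kg⁻²·m⁻⁴·s⁸·A⁴) · (kg²·m⁻²·s⁻⁴) = kg³·s⁻³.
Right side:
  Pa = N/m² (pressure = force per area),
      = kg·m⁻¹·s⁻².
  Ω = V/A (resistance = voltage per current),
      = kg·m²·s⁻³·A⁻².
  F = C/V (capacitance = charge per voltage),
      = A·s/(kg·m²·s⁻³·A⁻¹) (substituting C and V),
      = kg⁻¹·m⁻²·s⁴·A².
  So F² = kg⁻²·m⁻⁴·s⁸·A⁴.
  H = Wb/A (inductance = flux per current),
      = kg·m²·s⁻²·A⁻².
  So H² = kg²·m⁴·s⁻⁴·A⁻⁴.
  C = A·s = s·A (charge = current × time).
  Combining: Pa·A²·Ω·F²·H²·C·m⁻³ = (kg·m⁻¹·s⁻²) · A² · (kg·m²·s⁻³·A⁻²) · (kg⁻²·m⁻⁴·s⁸·A⁴) · (kg²·m⁴·s⁻⁴·A⁻⁴) · (s·A) · m⁻³ = kg²·m⁻²·A.
Left is kg³·s⁻³; right is kg²·m⁻²·A — different.

No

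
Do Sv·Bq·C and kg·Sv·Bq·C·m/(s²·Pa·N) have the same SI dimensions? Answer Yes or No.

No

Left side:
  Sv = J/kg (equivalent dose = energy per mass),
      = m²·s⁻².
  Bq = 1/s = s⁻¹ (activity is decays per second).
  C = A·s = s·A (charge = current × time).
  Combining: Sv·Bq·C = (m²·s⁻²) · s⁻¹ · (s·A) = m²·s⁻²·A.
Right side:
  Pa = kg·m⁻¹·s⁻².
  So Pa⁻¹ = kg⁻¹·m·s².
  Sv = m²·s⁻².
  Bq = s⁻¹.
  N = kg·m·s⁻².
  So N⁻¹ = kg⁻¹·m⁻¹·s².
  C = s·A.
  Combining: s⁻²·kg·Pa⁻¹·Sv·Bq·N⁻¹·C·m = s⁻² · kg · (kg⁻¹·m·s²) · (m²·s⁻²) · s⁻¹ · (kg⁻¹·m⁻¹·s²) · (s·A) · m = kg⁻¹·m³·A.
Left is m²·s⁻²·A; right is kg⁻¹·m³·A — different.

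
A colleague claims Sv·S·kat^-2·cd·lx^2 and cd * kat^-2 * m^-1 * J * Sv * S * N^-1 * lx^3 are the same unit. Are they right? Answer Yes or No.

No

Left side:
  Sv = m²·s⁻².
  S = kg⁻¹·m⁻²·s³·A².
  kat = s⁻¹·mol.
  So kat⁻² = s²·mol⁻².
  lx = m⁻²·cd.
  So lx² = m⁻⁴·cd².
  Combining: Sv·S·kat⁻²·cd·lx² = (m²·s⁻²) · (kg⁻¹·m⁻²·s³·A²) · (s²·mol⁻²) · cd · (m⁻⁴·cd²) = kg⁻¹·m⁻⁴·s³·A²·mol⁻²·cd³.
Right side:
  kat = mol/s = s⁻¹·mol (catalytic activity).
  So kat⁻² = s²·mol⁻².
  J = N·m (work = force × distance),
      = kg·m²·s⁻².
  Sv = J/kg (equivalent dose = energy per mass),
      = m²·s⁻².
  S = 1/Ω (conductance is reciprocal resistance),
      = kg⁻¹·m⁻²·s³·A².
  N = kg·m/s² = kg·m·s⁻² (force = mass × acceleration).
  So N⁻¹ = kg⁻¹·m⁻¹·s².
  lx = lm/m² (illuminance = luminous flux per area),
      = m⁻²·cd.
  So lx³ = m⁻⁶·cd³.
  Combining: cd·kat⁻²·m⁻¹·J·Sv·S·N⁻¹·lx³ = cd · (s²·mol⁻²) · m⁻¹ · (kg·m²·s⁻²) · (m²·s⁻²) · (kg⁻¹·m⁻²·s³·A²) · (kg⁻¹·m⁻¹·s²) · (m⁻⁶·cd³) = kg⁻¹·m⁻⁶·s³·A²·mol⁻²·cd⁴.
Left is kg⁻¹·m⁻⁴·s³·A²·mol⁻²·cd³; right is kg⁻¹·m⁻⁶·s³·A²·mol⁻²·cd⁴ — different.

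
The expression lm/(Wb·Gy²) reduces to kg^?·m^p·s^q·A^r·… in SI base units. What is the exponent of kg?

-1

lm = cd·sr = cd (luminous flux; sr is dimensionless).
Wb = V·s (flux: a volt is a weber per second),
    = kg·m²·s⁻²·A⁻¹.
So Wb⁻¹ = kg⁻¹·m⁻²·s²·A.
Gy = J/kg (absorbed dose = energy per mass),
    = m²·s⁻².
So Gy⁻² = m⁻⁴·s⁴.
Combining: lm·Wb⁻¹·Gy⁻² = cd · (kg⁻¹·m⁻²·s²·A) · (m⁻⁴·s⁴) = kg⁻¹·m⁻⁶·s⁶·A·cd.
The exponent of kg is -1.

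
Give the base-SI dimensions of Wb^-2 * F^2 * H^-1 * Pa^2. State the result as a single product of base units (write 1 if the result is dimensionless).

Wb = V·s (flux: a volt is a weber per second),
    = kg·m²·s⁻²·A⁻¹.
So Wb⁻² = kg⁻²·m⁻⁴·s⁴·A².
F = C/V (capacitance = charge per voltage),
    = A·s/(kg·m²·s⁻³·A⁻¹) (substituting C and V),
    = kg⁻¹·m⁻²·s⁴·A².
So F² = kg⁻²·m⁻⁴·s⁸·A⁴.
H = Wb/A (inductance = flux per current),
    = kg·m²·s⁻²·A⁻².
So H⁻¹ = kg⁻¹·m⁻²·s²·A².
Pa = N/m² (pressure = force per area),
    = kg·m⁻¹·s⁻².
So Pa² = kg²·m⁻²·s⁻⁴.
Combining: Wb⁻²·F²·H⁻¹·Pa² = (kg⁻²·m⁻⁴·s⁴·A²) · (kg⁻²·m⁻⁴·s⁸·A⁴) · (kg⁻¹·m⁻²·s²·A²) · (kg²·m⁻²·s⁻⁴) = kg⁻³·m⁻¹²·s¹⁰·A⁸.

kg⁻³·m⁻¹²·s¹⁰·A⁸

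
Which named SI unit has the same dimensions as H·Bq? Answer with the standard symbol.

Ω

H = kg·m²·s⁻²·A⁻².
Bq = s⁻¹.
Combining: H·Bq = (kg·m²·s⁻²·A⁻²) · s⁻¹ = kg·m²·s⁻³·A⁻².
kg·m²·s⁻³·A⁻² is the base-SI form of the ohm.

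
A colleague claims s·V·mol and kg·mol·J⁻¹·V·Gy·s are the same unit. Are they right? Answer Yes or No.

Yes

Left side:
  V = W/A (potential = power per current),
      = kg·m²·s⁻³·A⁻¹.
  Combining: s·V·mol = s · (kg·m²·s⁻³·A⁻¹) · mol = kg·m²·s⁻²·A⁻¹·mol.
Right side:
  J = N·m (work = force × distance),
      = kg·m²·s⁻².
  So J⁻¹ = kg⁻¹·m⁻²·s².
  V = W/A (potential = power per current),
      = kg·m²·s⁻³·A⁻¹.
  Gy = J/kg (absorbed dose = energy per mass),
      = m²·s⁻².
  Combining: kg·mol·J⁻¹·V·Gy·s = kg · mol · (kg⁻¹·m⁻²·s²) · (kg·m²·s⁻³·A⁻¹) · (m²·s⁻²) · s = kg·m²·s⁻²·A⁻¹·mol.
Both reduce to kg·m²·s⁻²·A⁻¹·mol.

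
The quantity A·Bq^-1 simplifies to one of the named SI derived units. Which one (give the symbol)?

Bq = s⁻¹.
So Bq⁻¹ = s.
Combining: A·Bq⁻¹ = A · s = s·A.
s·A is the base-SI form of the coulomb.

C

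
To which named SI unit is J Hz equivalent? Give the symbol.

J = N·m (work = force × distance),
    = kg·m²·s⁻².
Hz = 1/s = s⁻¹ (frequency is cycles per second).
Combining: J·Hz = (kg·m²·s⁻²) · s⁻¹ = kg·m²·s⁻³.
kg·m²·s⁻³ is the base-SI form of the watt.

W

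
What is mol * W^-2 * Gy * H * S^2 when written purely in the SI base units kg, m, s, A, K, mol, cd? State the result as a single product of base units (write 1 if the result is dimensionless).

W = kg·m²·s⁻³.
So W⁻² = kg⁻²·m⁻⁴·s⁶.
Gy = m²·s⁻².
H = kg·m²·s⁻²·A⁻².
S = kg⁻¹·m⁻²·s³·A².
So S² = kg⁻²·m⁻⁴·s⁶·A⁴.
Combining: mol·W⁻²·Gy·H·S² = mol · (kg⁻²·m⁻⁴·s⁶) · (m²·s⁻²) · (kg·m²·s⁻²·A⁻²) · (kg⁻²·m⁻⁴·s⁶·A⁴) = kg⁻³·m⁻⁴·s⁸·A²·mol.

kg⁻³·m⁻⁴·s⁸·A²·mol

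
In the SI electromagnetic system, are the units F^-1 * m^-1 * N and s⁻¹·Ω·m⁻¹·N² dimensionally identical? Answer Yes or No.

No

Left side:
  F = C/V (capacitance = charge per voltage),
      = A·s/(kg·m²·s⁻³·A⁻¹) (substituting C and V),
      = kg⁻¹·m⁻²·s⁴·A².
  So F⁻¹ = kg·m²·s⁻⁴·A⁻².
  N = kg·m/s² = kg·m·s⁻² (force = mass × acceleration).
  Combining: F⁻¹·m⁻¹·N = (kg·m²·s⁻⁴·A⁻²) · m⁻¹ · (kg·m·s⁻²) = kg²·m²·s⁻⁶·A⁻².
Right side:
  Ω = V/A (resistance = voltage per current),
      = kg·m²·s⁻³·A⁻².
  N = kg·m/s² = kg·m·s⁻² (force = mass × acceleration).
  So N² = kg²·m²·s⁻⁴.
  Combining: s⁻¹·Ω·m⁻¹·N² = s⁻¹ · (kg·m²·s⁻³·A⁻²) · m⁻¹ · (kg²·m²·s⁻⁴) = kg³·m³·s⁻⁸·A⁻².
Left is kg²·m²·s⁻⁶·A⁻²; right is kg³·m³·s⁻⁸·A⁻² — different.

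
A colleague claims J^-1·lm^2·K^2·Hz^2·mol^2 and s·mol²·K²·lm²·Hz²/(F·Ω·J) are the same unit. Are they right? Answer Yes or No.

Left side:
  J = kg·m²·s⁻².
  So J⁻¹ = kg⁻¹·m⁻²·s².
  lm = cd.
  So lm² = cd².
  Hz = s⁻¹.
  So Hz² = s⁻².
  Combining: J⁻¹·lm²·K²·Hz²·mol² = (kg⁻¹·m⁻²·s²) · cd² · K² · s⁻² · mol² = kg⁻¹·m⁻²·K²·mol²·cd².
Right side:
  F = C/V (capacitance = charge per voltage),
      = A·s/(kg·m²·s⁻³·A⁻¹) (substituting C and V),
      = kg⁻¹·m⁻²·s⁴·A².
  So F⁻¹ = kg·m²·s⁻⁴·A⁻².
  lm = cd·sr = cd (luminous flux; sr is dimensionless).
  So lm² = cd².
  Hz = 1/s = s⁻¹ (frequency is cycles per second).
  So Hz² = s⁻².
  Ω = V/A (resistance = voltage per current),
      = kg·m²·s⁻³·A⁻².
  So Ω⁻¹ = kg⁻¹·m⁻²·s³·A².
  J = N·m (work = force × distance),
      = kg·m²·s⁻².
  So J⁻¹ = kg⁻¹·m⁻²·s².
  Combining: s·mol²·K²·F⁻¹·lm²·Hz²·Ω⁻¹·J⁻¹ = s · mol² · K² · (kg·m²·s⁻⁴·A⁻²) · cd² · s⁻² · (kg⁻¹·m⁻²·s³·A²) · (kg⁻¹·m⁻²·s²) = kg⁻¹·m⁻²·K²·mol²·cd².
Both reduce to kg⁻¹·m⁻²·K²·mol²·cd².

Yes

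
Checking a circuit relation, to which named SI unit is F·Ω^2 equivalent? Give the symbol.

F = kg⁻¹·m⁻²·s⁴·A².
Ω = kg·m²·s⁻³·A⁻².
So Ω² = kg²·m⁴·s⁻⁶·A⁻⁴.
Combining: F·Ω² = (kg⁻¹·m⁻²·s⁴·A²) · (kg²·m⁴·s⁻⁶·A⁻⁴) = kg·m²·s⁻²·A⁻².
kg·m²·s⁻²·A⁻² is the base-SI form of the henry.

H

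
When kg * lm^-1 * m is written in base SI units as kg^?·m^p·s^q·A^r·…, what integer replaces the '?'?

1

lm = cd·sr = cd (luminous flux; sr is dimensionless).
So lm⁻¹ = cd⁻¹.
Combining: kg·lm⁻¹·m = kg · cd⁻¹ · m = kg·m·cd⁻¹.
The exponent of kg is 1.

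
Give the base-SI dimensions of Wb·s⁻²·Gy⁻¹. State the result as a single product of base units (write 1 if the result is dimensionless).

kg·s⁻²·A⁻¹

Wb = kg·m²·s⁻²·A⁻¹.
Gy = m²·s⁻².
So Gy⁻¹ = m⁻²·s².
Combining: Wb·s⁻²·Gy⁻¹ = (kg·m²·s⁻²·A⁻¹) · s⁻² · (m⁻²·s²) = kg·s⁻²·A⁻¹.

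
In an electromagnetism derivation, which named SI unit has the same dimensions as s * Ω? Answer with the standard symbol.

H

Ω = kg·m²·s⁻³·A⁻².
Combining: s·Ω = s · (kg·m²·s⁻³·A⁻²) = kg·m²·s⁻²·A⁻².
kg·m²·s⁻²·A⁻² is the base-SI form of the henry.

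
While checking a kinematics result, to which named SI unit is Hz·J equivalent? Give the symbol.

W

Hz = 1/s = s⁻¹ (frequency is cycles per second).
J = N·m (work = force × distance),
    = kg·m²·s⁻².
Combining: Hz·J = s⁻¹ · (kg·m²·s⁻²) = kg·m²·s⁻³.
kg·m²·s⁻³ is the base-SI form of the watt.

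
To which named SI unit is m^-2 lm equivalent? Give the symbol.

lm = cd·sr = cd (luminous flux; sr is dimensionless).
Combining: m⁻²·lm = m⁻² · cd = m⁻²·cd.
m⁻²·cd is the base-SI form of the lux.

lx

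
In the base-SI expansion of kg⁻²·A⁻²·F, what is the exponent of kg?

F = C/V (capacitance = charge per voltage),
    = A·s/(kg·m²·s⁻³·A⁻¹) (substituting C and V),
    = kg⁻¹·m⁻²·s⁴·A².
Combining: kg⁻²·A⁻²·F = kg⁻² · A⁻² · (kg⁻¹·m⁻²·s⁴·A²) = kg⁻³·m⁻²·s⁴.
The exponent of kg is -3.

-3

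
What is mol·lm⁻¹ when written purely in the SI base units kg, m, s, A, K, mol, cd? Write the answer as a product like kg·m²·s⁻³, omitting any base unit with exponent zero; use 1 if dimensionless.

lm = cd·sr = cd (luminous flux; sr is dimensionless).
So lm⁻¹ = cd⁻¹.
Combining: mol·lm⁻¹ = mol · cd⁻¹ = mol·cd⁻¹.

mol·cd⁻¹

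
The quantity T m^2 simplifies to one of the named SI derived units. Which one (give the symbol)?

T = Wb/m² (flux density = flux per area),
    = kg·s⁻²·A⁻¹.
Combining: T·m² = (kg·s⁻²·A⁻¹) · m² = kg·m²·s⁻²·A⁻¹.
kg·m²·s⁻²·A⁻¹ is the base-SI form of the weber.

Wb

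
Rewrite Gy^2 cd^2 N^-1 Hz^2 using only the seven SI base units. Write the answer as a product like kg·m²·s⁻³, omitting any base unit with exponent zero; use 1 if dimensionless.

Gy = J/kg (absorbed dose = energy per mass),
    = m²·s⁻².
So Gy² = m⁴·s⁻⁴.
N = kg·m/s² = kg·m·s⁻² (force = mass × acceleration).
So N⁻¹ = kg⁻¹·m⁻¹·s².
Hz = 1/s = s⁻¹ (frequency is cycles per second).
So Hz² = s⁻².
Combining: Gy²·cd²·N⁻¹·Hz² = (m⁴·s⁻⁴) · cd² · (kg⁻¹·m⁻¹·s²) · s⁻² = kg⁻¹·m³·s⁻⁴·cd².

kg⁻¹·m³·s⁻⁴·cd²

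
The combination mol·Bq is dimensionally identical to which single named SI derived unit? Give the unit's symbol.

Bq = s⁻¹.
Combining: mol·Bq = mol · s⁻¹ = s⁻¹·mol.
s⁻¹·mol is the base-SI form of the katal.

kat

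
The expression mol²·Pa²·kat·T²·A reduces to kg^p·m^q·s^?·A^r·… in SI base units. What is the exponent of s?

Pa = kg·m⁻¹·s⁻².
So Pa² = kg²·m⁻²·s⁻⁴.
kat = s⁻¹·mol.
T = kg·s⁻²·A⁻¹.
So T² = kg²·s⁻⁴·A⁻².
Combining: mol²·Pa²·kat·T²·A = mol² · (kg²·m⁻²·s⁻⁴) · (s⁻¹·mol) · (kg²·s⁻⁴·A⁻²) · A = kg⁴·m⁻²·s⁻⁹·A⁻¹·mol³.
The exponent of s is -9.

-9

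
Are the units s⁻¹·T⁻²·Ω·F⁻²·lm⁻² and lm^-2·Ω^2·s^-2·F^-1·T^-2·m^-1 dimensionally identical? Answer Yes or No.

No

Left side:
  T = Wb/m² (flux density = flux per area),
      = kg·s⁻²·A⁻¹.
  So T⁻² = kg⁻²·s⁴·A².
  Ω = V/A (resistance = voltage per current),
      = kg·m²·s⁻³·A⁻².
  F = C/V (capacitance = charge per voltage),
      = A·s/(kg·m²·s⁻³·A⁻¹) (substituting C and V),
      = kg⁻¹·m⁻²·s⁴·A².
  So F⁻² = kg²·m⁴·s⁻⁸·A⁻⁴.
  lm = cd·sr = cd (luminous flux; sr is dimensionless).
  So lm⁻² = cd⁻².
  Combining: s⁻¹·T⁻²·Ω·F⁻²·lm⁻² = s⁻¹ · (kg⁻²·s⁴·A²) · (kg·m²·s⁻³·A⁻²) · (kg²·m⁴·s⁻⁸·A⁻⁴) · cd⁻² = kg·m⁶·s⁻⁸·A⁻⁴·cd⁻².
Right side:
  lm = cd·sr = cd (luminous flux; sr is dimensionless).
  So lm⁻² = cd⁻².
  Ω = V/A (resistance = voltage per current),
      = kg·m²·s⁻³·A⁻².
  So Ω² = kg²·m⁴·s⁻⁶·A⁻⁴.
  F = C/V (capacitance = charge per voltage),
      = A·s/(kg·m²·s⁻³·A⁻¹) (substituting C and V),
      = kg⁻¹·m⁻²·s⁴·A².
  So F⁻¹ = kg·m²·s⁻⁴·A⁻².
  T = Wb/m² (flux density = flux per area),
      = kg·s⁻²·A⁻¹.
  So T⁻² = kg⁻²·s⁴·A².
  Combining: lm⁻²·Ω²·s⁻²·F⁻¹·T⁻²·m⁻¹ = cd⁻² · (kg²·m⁴·s⁻⁶·A⁻⁴) · s⁻² · (kg·m²·s⁻⁴·A⁻²) · (kg⁻²·s⁴·A²) · m⁻¹ = kg·m⁵·s⁻⁸·A⁻⁴·cd⁻².
Left is kg·m⁶·s⁻⁸·A⁻⁴·cd⁻²; right is kg·m⁵·s⁻⁸·A⁻⁴·cd⁻² — different.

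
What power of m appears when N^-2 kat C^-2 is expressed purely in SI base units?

N = kg·m·s⁻².
So N⁻² = kg⁻²·m⁻²·s⁴.
kat = s⁻¹·mol.
C = s·A.
So C⁻² = s⁻²·A⁻².
Combining: N⁻²·kat·C⁻² = (kg⁻²·m⁻²·s⁴) · (s⁻¹·mol) · (s⁻²·A⁻²) = kg⁻²·m⁻²·s·A⁻²·mol.
The exponent of m is -2.

-2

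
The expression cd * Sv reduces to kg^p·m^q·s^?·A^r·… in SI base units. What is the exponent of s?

Sv = J/kg (equivalent dose = energy per mass),
    = m²·s⁻².
Combining: cd·Sv = cd · (m²·s⁻²) = m²·s⁻²·cd.
The exponent of s is -2.

-2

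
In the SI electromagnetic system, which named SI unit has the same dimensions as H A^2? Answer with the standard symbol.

J

H = kg·m²·s⁻²·A⁻².
Combining: H·A² = (kg·m²·s⁻²·A⁻²) · A² = kg·m²·s⁻².
kg·m²·s⁻² is the base-SI form of the joule.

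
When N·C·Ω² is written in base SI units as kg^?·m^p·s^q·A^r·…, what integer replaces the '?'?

3

N = kg·m/s² = kg·m·s⁻² (force = mass × acceleration).
C = A·s = s·A (charge = current × time).
Ω = V/A (resistance = voltage per current),
    = kg·m²·s⁻³·A⁻².
So Ω² = kg²·m⁴·s⁻⁶·A⁻⁴.
Combining: N·C·Ω² = (kg·m·s⁻²) · (s·A) · (kg²·m⁴·s⁻⁶·A⁻⁴) = kg³·m⁵·s⁻⁷·A⁻³.
The exponent of kg is 3.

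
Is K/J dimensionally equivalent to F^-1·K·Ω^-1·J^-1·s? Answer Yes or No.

Yes

Left side:
  J = N·m (work = force × distance),
      = kg·m²·s⁻².
  So J⁻¹ = kg⁻¹·m⁻²·s².
  Combining: J⁻¹·K = (kg⁻¹·m⁻²·s²) · K = kg⁻¹·m⁻²·s²·K.
Right side:
  F = C/V (capacitance = charge per voltage),
      = A·s/(kg·m²·s⁻³·A⁻¹) (substituting C and V),
      = kg⁻¹·m⁻²·s⁴·A².
  So F⁻¹ = kg·m²·s⁻⁴·A⁻².
  Ω = V/A (resistance = voltage per current),
      = kg·m²·s⁻³·A⁻².
  So Ω⁻¹ = kg⁻¹·m⁻²·s³·A².
  J = N·m (work = force × distance),
      = kg·m²·s⁻².
  So J⁻¹ = kg⁻¹·m⁻²·s².
  Combining: F⁻¹·K·Ω⁻¹·J⁻¹·s = (kg·m²·s⁻⁴·A⁻²) · K · (kg⁻¹·m⁻²·s³·A²) · (kg⁻¹·m⁻²·s²) · s = kg⁻¹·m⁻²·s²·K.
Both reduce to kg⁻¹·m⁻²·s²·K.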